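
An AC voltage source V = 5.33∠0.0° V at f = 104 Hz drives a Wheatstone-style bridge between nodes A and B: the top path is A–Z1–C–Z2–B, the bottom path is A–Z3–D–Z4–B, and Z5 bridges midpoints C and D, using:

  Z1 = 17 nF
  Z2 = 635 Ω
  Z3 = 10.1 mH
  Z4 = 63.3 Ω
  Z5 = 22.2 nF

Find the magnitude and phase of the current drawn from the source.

Step 1 — Angular frequency: ω = 2π·f = 2π·104 = 653.5 rad/s.
Step 2 — Component impedances:
  Z1: Z = 1/(jωC) = -j/(ω·C) = 0 - j9.002e+04 Ω
  Z2: Z = R = 635 Ω
  Z3: Z = jωL = j·653.5·0.0101 = 0 + j6.6 Ω
  Z4: Z = R = 63.3 Ω
  Z5: Z = 1/(jωC) = -j/(ω·C) = 0 - j6.893e+04 Ω
Step 3 — Bridge requires nodal analysis (the Z5 bridge couples midpoints C and D, so the two paths cannot be reduced to a simple series/parallel combination). Setting node B to ground and injecting 1 A at node A, the 3-node admittance system at A, C, D solves to V_A = Z_AB = 63.31 + j6.498 Ω = 63.64∠5.9° Ω.
Step 4 — Source phasor: V = 5.33∠0.0° V = 5.33 V.
Step 5 — Ohm's law: I = V / Z_total = (5.33) / (63.31 + j6.498) = 0.08331 - j0.008551 A.
Step 6 — Convert to polar: |I| = 0.08375 A, ∠I = -5.9°.

I = 0.08375∠-5.9° A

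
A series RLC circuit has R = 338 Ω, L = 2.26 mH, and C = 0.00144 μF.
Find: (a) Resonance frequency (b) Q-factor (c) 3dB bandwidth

Step 1 — Resonance condition Im(Z)=0 gives ω₀ = 1/√(LC).
Step 2 — ω₀ = 1/√(0.00226·1.44e-09) = 5.543e+05 rad/s.
Step 3 — f₀ = ω₀/(2π) = 8.822e+04 Hz.
Step 4 — Series Q: Q = ω₀L/R = 5.543e+05·0.00226/338 = 3.706.
Step 5 — 3dB bandwidth: Δω = ω₀/Q = 1.496e+05 rad/s; BW = Δω/(2π) = 2.38e+04 Hz.

(a) f₀ = 8.822e+04 Hz  (b) Q = 3.706  (c) BW = 2.38e+04 Hz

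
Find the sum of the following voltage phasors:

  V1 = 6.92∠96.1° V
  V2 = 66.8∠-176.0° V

Step 1 — Convert each phasor to rectangular form:
  V1 = 6.92·(cos(96.1°) + j·sin(96.1°)) = -0.7353 + j6.881 V
  V2 = 66.8·(cos(-176.0°) + j·sin(-176.0°)) = -66.64 - j4.66 V
Step 2 — Sum components: V_total = -67.37 + j2.221 V.
Step 3 — Convert to polar: |V_total| = 67.41 V, ∠V_total = 178.1°.

V_total = 67.41∠178.1° V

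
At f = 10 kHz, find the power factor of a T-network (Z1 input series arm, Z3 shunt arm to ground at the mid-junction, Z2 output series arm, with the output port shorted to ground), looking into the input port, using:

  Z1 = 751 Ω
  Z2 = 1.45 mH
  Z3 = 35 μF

Step 1 — Angular frequency: ω = 2π·f = 2π·1e+04 = 6.283e+04 rad/s.
Step 2 — Component impedances:
  Z1: Z = R = 751 Ω
  Z2: Z = jωL = j·6.283e+04·0.00145 = 0 + j91.11 Ω
  Z3: Z = 1/(jωC) = -j/(ω·C) = 0 - j0.4547 Ω
Step 3 — With the output port shorted to ground, the output series arm Z2 runs from the junction to ground; the shunt arm Z3 also runs from the junction to ground. They appear in parallel: Z3 || Z2 = 0 - j0.457 Ω.
Step 4 — Series with input arm Z1: Z_in = Z1 + (Z3 || Z2) = 751 - j0.457 Ω = 751∠-0.0° Ω.
Step 5 — Power factor: PF = cos(φ) = Re(Z)/|Z| = 751/751 = 1.
Step 6 — Type: Im(Z) = -0.457 ⇒ leading (phase φ = -0.0°).

PF = 1 (leading, φ = -0.0°)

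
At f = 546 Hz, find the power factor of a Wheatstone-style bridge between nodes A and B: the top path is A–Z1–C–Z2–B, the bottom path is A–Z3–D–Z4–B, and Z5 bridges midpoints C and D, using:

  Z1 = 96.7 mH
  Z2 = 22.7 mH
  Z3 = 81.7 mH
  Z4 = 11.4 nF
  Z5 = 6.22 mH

Step 1 — Angular frequency: ω = 2π·f = 2π·546 = 3431 rad/s.
Step 2 — Component impedances:
  Z1: Z = jωL = j·3431·0.0967 = 0 + j331.7 Ω
  Z2: Z = jωL = j·3431·0.0227 = 0 + j77.88 Ω
  Z3: Z = jωL = j·3431·0.0817 = 0 + j280.3 Ω
  Z4: Z = 1/(jωC) = -j/(ω·C) = 0 - j2.557e+04 Ω
  Z5: Z = jωL = j·3431·0.00622 = 0 + j21.34 Ω
Step 3 — Bridge requires nodal analysis (the Z5 bridge couples midpoints C and D, so the two paths cannot be reduced to a simple series/parallel combination). Setting node B to ground and injecting 1 A at node A, the 3-node admittance system at A, C, D solves to V_A = Z_AB = 0 + j236.2 Ω = 236.2∠90.0° Ω.
Step 4 — Power factor: PF = cos(φ) = Re(Z)/|Z| = 0/236.2 = 0.
Step 5 — Type: Im(Z) = 236.2 ⇒ lagging (phase φ = 90.0°).

PF = 0 (lagging, φ = 90.0°)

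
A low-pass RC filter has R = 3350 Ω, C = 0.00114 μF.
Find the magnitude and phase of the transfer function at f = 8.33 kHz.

Step 1 — Angular frequency: ω = 2π·8330 = 5.234e+04 rad/s.
Step 2 — Transfer function: H(jω) = 1/(1 + jωRC).
Step 3 — Denominator: 1 + jωRC = 1 + j·5.234e+04·3350·1.14e-09 = 1 + j0.1999.
Step 4 — H = 0.9616 - j0.1922.
Step 5 — Magnitude: |H| = 0.9806 (-0.2 dB); phase: φ = -11.3°.

|H| = 0.9806 (-0.2 dB), φ = -11.3°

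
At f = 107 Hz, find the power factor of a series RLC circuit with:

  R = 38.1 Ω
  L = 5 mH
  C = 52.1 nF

Step 1 — Angular frequency: ω = 2π·f = 2π·107 = 672.3 rad/s.
Step 2 — Component impedances:
  R: Z = R = 38.1 Ω
  L: Z = jωL = j·672.3·0.005 = 0 + j3.362 Ω
  C: Z = 1/(jωC) = -j/(ω·C) = 0 - j2.855e+04 Ω
Step 3 — Series combination: Z_total = R + L + C = 38.1 - j2.855e+04 Ω = 2.855e+04∠-89.9° Ω.
Step 4 — Power factor: PF = cos(φ) = Re(Z)/|Z| = 38.1/2.855e+04 = 0.001335.
Step 5 — Type: Im(Z) = -2.855e+04 ⇒ leading (phase φ = -89.9°).

PF = 0.001335 (leading, φ = -89.9°)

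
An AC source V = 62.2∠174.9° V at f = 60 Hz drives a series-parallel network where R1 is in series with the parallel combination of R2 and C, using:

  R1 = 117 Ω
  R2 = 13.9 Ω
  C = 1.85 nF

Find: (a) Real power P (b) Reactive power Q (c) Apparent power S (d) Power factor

Step 1 — Angular frequency: ω = 2π·f = 2π·60 = 377 rad/s.
Step 2 — Component impedances:
  R1: Z = R = 117 Ω
  R2: Z = R = 13.9 Ω
  C: Z = 1/(jωC) = -j/(ω·C) = 0 - j1.434e+06 Ω
Step 3 — Parallel branch: R2 || C = 1/(1/R2 + 1/C) = 13.9 - j0.0001348 Ω.
Step 4 — Series with R1: Z_total = R1 + (R2 || C) = 130.9 - j0.0001348 Ω = 130.9∠-0.0° Ω.
Step 5 — Source phasor: V = 62.2∠174.9° V = -61.95 + j5.529 V.
Step 6 — Current: I = V / Z = -0.4733 + j0.04224 A = 0.4752∠174.9° A.
Step 7 — Complex power: S = V·I* = 29.56 - j3.043e-05 VA.
Step 8 — Real power: P = Re(S) = 29.56 W.
Step 9 — Reactive power: Q = Im(S) = -3.043e-05 VAR.
Step 10 — Apparent power: |S| = 29.56 VA.
Step 11 — Power factor: PF = P/|S| = 1 (leading).

(a) P = 29.56 W  (b) Q = -3.043e-05 VAR  (c) S = 29.56 VA  (d) PF = 1 (leading)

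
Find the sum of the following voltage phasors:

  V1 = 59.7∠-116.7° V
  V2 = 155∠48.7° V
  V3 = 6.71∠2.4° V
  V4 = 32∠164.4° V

Step 1 — Convert each phasor to rectangular form:
  V1 = 59.7·(cos(-116.7°) + j·sin(-116.7°)) = -26.82 - j53.33 V
  V2 = 155·(cos(48.7°) + j·sin(48.7°)) = 102.3 + j116.4 V
  V3 = 6.71·(cos(2.4°) + j·sin(2.4°)) = 6.704 + j0.281 V
  V4 = 32·(cos(164.4°) + j·sin(164.4°)) = -30.82 + j8.605 V
Step 2 — Sum components: V_total = 51.36 + j72 V.
Step 3 — Convert to polar: |V_total| = 88.44 V, ∠V_total = 54.5°.

V_total = 88.44∠54.5° V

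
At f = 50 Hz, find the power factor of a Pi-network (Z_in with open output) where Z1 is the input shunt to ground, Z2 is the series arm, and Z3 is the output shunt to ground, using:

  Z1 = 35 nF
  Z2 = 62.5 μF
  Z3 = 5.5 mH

Step 1 — Angular frequency: ω = 2π·f = 2π·50 = 314.2 rad/s.
Step 2 — Component impedances:
  Z1: Z = 1/(jωC) = -j/(ω·C) = 0 - j9.095e+04 Ω
  Z2: Z = 1/(jωC) = -j/(ω·C) = 0 - j50.93 Ω
  Z3: Z = jωL = j·314.2·0.0055 = 0 + j1.728 Ω
Step 3 — With open output, the series arm Z2 and the output shunt Z3 appear in series to ground: Z2 + Z3 = 0 - j49.2 Ω.
Step 4 — Parallel with input shunt Z1: Z_in = Z1 || (Z2 + Z3) = 0 - j49.18 Ω = 49.18∠-90.0° Ω.
Step 5 — Power factor: PF = cos(φ) = Re(Z)/|Z| = 0/49.18 = 0.
Step 6 — Type: Im(Z) = -49.18 ⇒ leading (phase φ = -90.0°).

PF = 0 (leading, φ = -90.0°)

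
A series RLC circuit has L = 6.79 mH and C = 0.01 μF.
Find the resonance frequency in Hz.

Step 1 — Resonance condition Im(Z)=0 gives ω₀ = 1/√(LC).
Step 2 — ω₀ = 1/√(0.00679·1e-08) = 1.214e+05 rad/s.
Step 3 — f₀ = ω₀/(2π) = 1.931e+04 Hz.

f₀ = 1.931e+04 Hz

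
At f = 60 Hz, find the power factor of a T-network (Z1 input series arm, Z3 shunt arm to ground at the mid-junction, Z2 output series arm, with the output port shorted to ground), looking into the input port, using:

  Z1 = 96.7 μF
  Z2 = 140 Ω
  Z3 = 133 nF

Step 1 — Angular frequency: ω = 2π·f = 2π·60 = 377 rad/s.
Step 2 — Component impedances:
  Z1: Z = 1/(jωC) = -j/(ω·C) = 0 - j27.43 Ω
  Z2: Z = R = 140 Ω
  Z3: Z = 1/(jωC) = -j/(ω·C) = 0 - j1.994e+04 Ω
Step 3 — With the output port shorted to ground, the output series arm Z2 runs from the junction to ground; the shunt arm Z3 also runs from the junction to ground. They appear in parallel: Z3 || Z2 = 140 - j0.9827 Ω.
Step 4 — Series with input arm Z1: Z_in = Z1 + (Z3 || Z2) = 140 - j28.41 Ω = 142.8∠-11.5° Ω.
Step 5 — Power factor: PF = cos(φ) = Re(Z)/|Z| = 139.99/142.85 = 0.98.
Step 6 — Type: Im(Z) = -28.41 ⇒ leading (phase φ = -11.5°).

PF = 0.98 (leading, φ = -11.5°)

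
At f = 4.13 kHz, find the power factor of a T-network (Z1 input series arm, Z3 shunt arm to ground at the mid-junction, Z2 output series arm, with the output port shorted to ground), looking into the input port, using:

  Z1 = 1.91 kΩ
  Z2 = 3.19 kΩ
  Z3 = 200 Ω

Step 1 — Angular frequency: ω = 2π·f = 2π·4130 = 2.595e+04 rad/s.
Step 2 — Component impedances:
  Z1: Z = R = 1910 Ω
  Z2: Z = R = 3190 Ω
  Z3: Z = R = 200 Ω
Step 3 — With the output port shorted to ground, the output series arm Z2 runs from the junction to ground; the shunt arm Z3 also runs from the junction to ground. They appear in parallel: Z3 || Z2 = 188.2 Ω.
Step 4 — Series with input arm Z1: Z_in = Z1 + (Z3 || Z2) = 2098 Ω = 2098∠0.0° Ω.
Step 5 — Power factor: PF = cos(φ) = Re(Z)/|Z| = 2098/2098 = 1.
Step 6 — Type: Im(Z) = 0 ⇒ unity (phase φ = 0.0°).

PF = 1 (unity, φ = 0.0°)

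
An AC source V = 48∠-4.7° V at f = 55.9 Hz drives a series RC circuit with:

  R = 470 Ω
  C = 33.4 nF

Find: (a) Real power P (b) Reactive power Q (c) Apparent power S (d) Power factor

Step 1 — Angular frequency: ω = 2π·f = 2π·55.9 = 351.2 rad/s.
Step 2 — Component impedances:
  R: Z = R = 470 Ω
  C: Z = 1/(jωC) = -j/(ω·C) = 0 - j8.524e+04 Ω
Step 3 — Series combination: Z_total = R + C = 470 - j8.524e+04 Ω = 8.524e+04∠-89.7° Ω.
Step 4 — Source phasor: V = 48∠-4.7° V = 47.84 - j3.933 V.
Step 5 — Current: I = V / Z = 4.923e-05 + j0.0005609 A = 0.0005631∠85.0° A.
Step 6 — Complex power: S = V·I* = 0.000149 - j0.02703 VA.
Step 7 — Real power: P = Re(S) = 0.000149 W.
Step 8 — Reactive power: Q = Im(S) = -0.02703 VAR.
Step 9 — Apparent power: |S| = 0.02703 VA.
Step 10 — Power factor: PF = P/|S| = 0.005514 (leading).

(a) P = 0.000149 W  (b) Q = -0.02703 VAR  (c) S = 0.02703 VA  (d) PF = 0.005514 (leading)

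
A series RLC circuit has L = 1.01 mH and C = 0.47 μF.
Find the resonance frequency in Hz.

Step 1 — Resonance condition Im(Z)=0 gives ω₀ = 1/√(LC).
Step 2 — ω₀ = 1/√(0.00101·4.7e-07) = 4.59e+04 rad/s.
Step 3 — f₀ = ω₀/(2π) = 7305 Hz.

f₀ = 7305 Hz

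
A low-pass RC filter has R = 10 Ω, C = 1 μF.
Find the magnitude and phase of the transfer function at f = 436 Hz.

Step 1 — Angular frequency: ω = 2π·436 = 2739 rad/s.
Step 2 — Transfer function: H(jω) = 1/(1 + jωRC).
Step 3 — Denominator: 1 + jωRC = 1 + j·2739·10·1e-06 = 1 + j0.02739.
Step 4 — H = 0.9993 - j0.02737.
Step 5 — Magnitude: |H| = 0.9996 (-0.0 dB); phase: φ = -1.6°.

|H| = 0.9996 (-0.0 dB), φ = -1.6°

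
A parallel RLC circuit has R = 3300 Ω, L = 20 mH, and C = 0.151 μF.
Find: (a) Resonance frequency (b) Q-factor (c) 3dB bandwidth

Step 1 — Resonance: ω₀ = 1/√(LC) = 1/√(0.02·1.51e-07) = 1.82e+04 rad/s.
Step 2 — f₀ = ω₀/(2π) = 2896 Hz.
Step 3 — Parallel Q: Q = R/(ω₀L) = 3300/(1.82e+04·0.02) = 9.067.
Step 4 — Bandwidth: Δω = ω₀/Q = 2007 rad/s; BW = Δω/(2π) = 319.4 Hz.

(a) f₀ = 2896 Hz  (b) Q = 9.067  (c) BW = 319.4 Hz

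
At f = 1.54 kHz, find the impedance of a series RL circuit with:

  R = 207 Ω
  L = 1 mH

Step 1 — Angular frequency: ω = 2π·f = 2π·1540 = 9676 rad/s.
Step 2 — Component impedances:
  R: Z = R = 207 Ω
  L: Z = jωL = j·9676·0.001 = 0 + j9.676 Ω
Step 3 — Series combination: Z_total = R + L = 207 + j9.676 Ω = 207.2∠2.7° Ω.

Z = 207 + j9.676 Ω = 207.2∠2.7° Ω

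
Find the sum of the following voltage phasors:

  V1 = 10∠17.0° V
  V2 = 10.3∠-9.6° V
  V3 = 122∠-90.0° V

Step 1 — Convert each phasor to rectangular form:
  V1 = 10·(cos(17.0°) + j·sin(17.0°)) = 9.563 + j2.924 V
  V2 = 10.3·(cos(-9.6°) + j·sin(-9.6°)) = 10.16 - j1.718 V
  V3 = 122·(cos(-90.0°) + j·sin(-90.0°)) = 0 - j122 V
Step 2 — Sum components: V_total = 19.72 - j120.8 V.
Step 3 — Convert to polar: |V_total| = 122.4 V, ∠V_total = -80.7°.

V_total = 122.4∠-80.7° V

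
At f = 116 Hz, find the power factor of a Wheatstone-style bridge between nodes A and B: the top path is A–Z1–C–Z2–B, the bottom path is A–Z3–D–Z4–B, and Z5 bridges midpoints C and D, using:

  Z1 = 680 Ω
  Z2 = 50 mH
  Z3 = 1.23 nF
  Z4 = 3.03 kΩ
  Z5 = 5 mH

Step 1 — Angular frequency: ω = 2π·f = 2π·116 = 728.8 rad/s.
Step 2 — Component impedances:
  Z1: Z = R = 680 Ω
  Z2: Z = jωL = j·728.8·0.05 = 0 + j36.44 Ω
  Z3: Z = 1/(jωC) = -j/(ω·C) = 0 - j1.115e+06 Ω
  Z4: Z = R = 3030 Ω
  Z5: Z = jωL = j·728.8·0.005 = 0 + j3.644 Ω
Step 3 — Bridge requires nodal analysis (the Z5 bridge couples midpoints C and D, so the two paths cannot be reduced to a simple series/parallel combination). Setting node B to ground and injecting 1 A at node A, the 3-node admittance system at A, C, D solves to V_A = Z_AB = 680.4 + j36.02 Ω = 681.4∠3.0° Ω.
Step 4 — Power factor: PF = cos(φ) = Re(Z)/|Z| = 680.44/681.39 = 0.9986.
Step 5 — Type: Im(Z) = 36.02 ⇒ lagging (phase φ = 3.0°).

PF = 0.9986 (lagging, φ = 3.0°)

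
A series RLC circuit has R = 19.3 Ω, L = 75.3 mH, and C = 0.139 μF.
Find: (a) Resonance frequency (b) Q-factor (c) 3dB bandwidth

Step 1 — Resonance: ω₀ = 1/√(LC) = 1/√(0.0753·1.39e-07) = 9775 rad/s.
Step 2 — f₀ = ω₀/(2π) = 1556 Hz.
Step 3 — Series Q: Q = ω₀L/R = 9775·0.0753/19.3 = 38.14.
Step 4 — Bandwidth: Δω = ω₀/Q = 256.3 rad/s; BW = Δω/(2π) = 40.79 Hz.

(a) f₀ = 1556 Hz  (b) Q = 38.14  (c) BW = 40.79 Hz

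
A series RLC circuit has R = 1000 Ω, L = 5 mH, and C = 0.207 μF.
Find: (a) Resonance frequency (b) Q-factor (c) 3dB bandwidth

Step 1 — Resonance: ω₀ = 1/√(LC) = 1/√(0.005·2.07e-07) = 3.108e+04 rad/s.
Step 2 — f₀ = ω₀/(2π) = 4947 Hz.
Step 3 — Series Q: Q = ω₀L/R = 3.108e+04·0.005/1000 = 0.1554.
Step 4 — Bandwidth: Δω = ω₀/Q = 2e+05 rad/s; BW = Δω/(2π) = 3.183e+04 Hz.

(a) f₀ = 4947 Hz  (b) Q = 0.1554  (c) BW = 3.183e+04 Hz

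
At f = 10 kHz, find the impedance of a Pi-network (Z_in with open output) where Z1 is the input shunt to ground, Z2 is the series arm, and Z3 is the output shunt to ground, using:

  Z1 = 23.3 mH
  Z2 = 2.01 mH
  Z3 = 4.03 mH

Step 1 — Angular frequency: ω = 2π·f = 2π·1e+04 = 6.283e+04 rad/s.
Step 2 — Component impedances:
  Z1: Z = jωL = j·6.283e+04·0.0233 = 0 + j1464 Ω
  Z2: Z = jωL = j·6.283e+04·0.00201 = 0 + j126.3 Ω
  Z3: Z = jωL = j·6.283e+04·0.00403 = 0 + j253.2 Ω
Step 3 — With open output, the series arm Z2 and the output shunt Z3 appear in series to ground: Z2 + Z3 = 0 + j379.5 Ω.
Step 4 — Parallel with input shunt Z1: Z_in = Z1 || (Z2 + Z3) = 0 + j301.4 Ω = 301.4∠90.0° Ω.

Z = 0 + j301.4 Ω = 301.4∠90.0° Ω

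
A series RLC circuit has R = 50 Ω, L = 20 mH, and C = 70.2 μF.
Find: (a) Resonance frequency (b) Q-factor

Step 1 — Resonance condition Im(Z)=0 gives ω₀ = 1/√(LC).
Step 2 — ω₀ = 1/√(0.02·7.02e-05) = 843.9 rad/s.
Step 3 — f₀ = ω₀/(2π) = 134.3 Hz.
Step 4 — Series Q: Q = ω₀L/R = 843.9·0.02/50 = 0.3376.

(a) f₀ = 134.3 Hz  (b) Q = 0.3376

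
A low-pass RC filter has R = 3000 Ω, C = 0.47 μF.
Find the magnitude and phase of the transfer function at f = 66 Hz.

Step 1 — Angular frequency: ω = 2π·66 = 414.7 rad/s.
Step 2 — Transfer function: H(jω) = 1/(1 + jωRC).
Step 3 — Denominator: 1 + jωRC = 1 + j·414.7·3000·4.7e-07 = 1 + j0.5847.
Step 4 — H = 0.7452 - j0.4357.
Step 5 — Magnitude: |H| = 0.8633 (-1.3 dB); phase: φ = -30.3°.

|H| = 0.8633 (-1.3 dB), φ = -30.3°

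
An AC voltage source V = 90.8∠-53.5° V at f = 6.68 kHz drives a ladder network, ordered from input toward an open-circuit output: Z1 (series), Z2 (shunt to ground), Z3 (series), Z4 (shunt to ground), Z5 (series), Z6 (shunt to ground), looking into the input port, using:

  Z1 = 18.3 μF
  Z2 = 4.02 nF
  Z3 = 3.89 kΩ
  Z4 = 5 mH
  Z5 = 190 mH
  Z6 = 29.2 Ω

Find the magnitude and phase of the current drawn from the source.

Step 1 — Angular frequency: ω = 2π·f = 2π·6680 = 4.197e+04 rad/s.
Step 2 — Component impedances:
  Z1: Z = 1/(jωC) = -j/(ω·C) = 0 - j1.302 Ω
  Z2: Z = 1/(jωC) = -j/(ω·C) = 0 - j5927 Ω
  Z3: Z = R = 3890 Ω
  Z4: Z = jωL = j·4.197e+04·0.005 = 0 + j209.9 Ω
  Z5: Z = jωL = j·4.197e+04·0.19 = 0 + j7975 Ω
  Z6: Z = R = 29.2 Ω
Step 3 — Ladder network (open output): work backward from the far end, alternating series and parallel combinations. Z_in = 2854 - j1730 Ω = 3337∠-31.2° Ω.
Step 4 — Source phasor: V = 90.8∠-53.5° V = 54.01 - j72.99 V.
Step 5 — Ohm's law: I = V / Z_total = (54.01 - j72.99) / (2854 - j1730) = 0.02518 - j0.01032 A.
Step 6 — Convert to polar: |I| = 0.02721 A, ∠I = -22.3°.

I = 0.02721∠-22.3° A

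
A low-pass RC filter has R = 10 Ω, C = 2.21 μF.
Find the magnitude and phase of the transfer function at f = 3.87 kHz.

Step 1 — Angular frequency: ω = 2π·3870 = 2.432e+04 rad/s.
Step 2 — Transfer function: H(jω) = 1/(1 + jωRC).
Step 3 — Denominator: 1 + jωRC = 1 + j·2.432e+04·10·2.21e-06 = 1 + j0.5374.
Step 4 — H = 0.7759 - j0.417.
Step 5 — Magnitude: |H| = 0.8809 (-1.1 dB); phase: φ = -28.3°.

|H| = 0.8809 (-1.1 dB), φ = -28.3°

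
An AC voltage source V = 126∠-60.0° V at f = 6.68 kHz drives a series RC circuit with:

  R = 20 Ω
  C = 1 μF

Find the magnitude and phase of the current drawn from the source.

Step 1 — Angular frequency: ω = 2π·f = 2π·6680 = 4.197e+04 rad/s.
Step 2 — Component impedances:
  R: Z = R = 20 Ω
  C: Z = 1/(jωC) = -j/(ω·C) = 0 - j23.83 Ω
Step 3 — Series combination: Z_total = R + C = 20 - j23.83 Ω = 31.11∠-50.0° Ω.
Step 4 — Source phasor: V = 126∠-60.0° V = 63 - j109.1 V.
Step 5 — Ohm's law: I = V / Z_total = (63 - j109.1) / (20 - j23.83) = 3.989 - j0.7041 A.
Step 6 — Convert to polar: |I| = 4.051 A, ∠I = -10.0°.

I = 4.051∠-10.0° A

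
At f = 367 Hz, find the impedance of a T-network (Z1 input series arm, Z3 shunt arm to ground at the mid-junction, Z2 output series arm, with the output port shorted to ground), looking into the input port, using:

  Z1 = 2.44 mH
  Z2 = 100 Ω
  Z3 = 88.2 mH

Step 1 — Angular frequency: ω = 2π·f = 2π·367 = 2306 rad/s.
Step 2 — Component impedances:
  Z1: Z = jωL = j·2306·0.00244 = 0 + j5.626 Ω
  Z2: Z = R = 100 Ω
  Z3: Z = jωL = j·2306·0.0882 = 0 + j203.4 Ω
Step 3 — With the output port shorted to ground, the output series arm Z2 runs from the junction to ground; the shunt arm Z3 also runs from the junction to ground. They appear in parallel: Z3 || Z2 = 80.53 + j39.6 Ω.
Step 4 — Series with input arm Z1: Z_in = Z1 + (Z3 || Z2) = 80.53 + j45.22 Ω = 92.36∠29.3° Ω.

Z = 80.53 + j45.22 Ω = 92.36∠29.3° Ω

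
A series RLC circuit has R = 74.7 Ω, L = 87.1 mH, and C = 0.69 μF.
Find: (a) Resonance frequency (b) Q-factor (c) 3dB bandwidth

Step 1 — Resonance condition Im(Z)=0 gives ω₀ = 1/√(LC).
Step 2 — ω₀ = 1/√(0.0871·6.9e-07) = 4079 rad/s.
Step 3 — f₀ = ω₀/(2π) = 649.2 Hz.
Step 4 — Series Q: Q = ω₀L/R = 4079·0.0871/74.7 = 4.756.
Step 5 — 3dB bandwidth: Δω = ω₀/Q = 857.6 rad/s; BW = Δω/(2π) = 136.5 Hz.

(a) f₀ = 649.2 Hz  (b) Q = 4.756  (c) BW = 136.5 Hz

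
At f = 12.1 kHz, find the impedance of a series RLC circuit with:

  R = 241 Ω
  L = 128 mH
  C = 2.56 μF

Step 1 — Angular frequency: ω = 2π·f = 2π·1.21e+04 = 7.603e+04 rad/s.
Step 2 — Component impedances:
  R: Z = R = 241 Ω
  L: Z = jωL = j·7.603e+04·0.128 = 0 + j9731 Ω
  C: Z = 1/(jωC) = -j/(ω·C) = 0 - j5.138 Ω
Step 3 — Series combination: Z_total = R + L + C = 241 + j9726 Ω = 9729∠88.6° Ω.

Z = 241 + j9726 Ω = 9729∠88.6° Ω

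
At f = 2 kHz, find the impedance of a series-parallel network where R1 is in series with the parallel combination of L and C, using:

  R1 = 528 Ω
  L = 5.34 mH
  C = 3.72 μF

Step 1 — Angular frequency: ω = 2π·f = 2π·2000 = 1.257e+04 rad/s.
Step 2 — Component impedances:
  R1: Z = R = 528 Ω
  L: Z = jωL = j·1.257e+04·0.00534 = 0 + j67.1 Ω
  C: Z = 1/(jωC) = -j/(ω·C) = 0 - j21.39 Ω
Step 3 — Parallel branch: L || C = 1/(1/L + 1/C) = 0 - j31.4 Ω.
Step 4 — Series with R1: Z_total = R1 + (L || C) = 528 - j31.4 Ω = 528.9∠-3.4° Ω.

Z = 528 - j31.4 Ω = 528.9∠-3.4° Ω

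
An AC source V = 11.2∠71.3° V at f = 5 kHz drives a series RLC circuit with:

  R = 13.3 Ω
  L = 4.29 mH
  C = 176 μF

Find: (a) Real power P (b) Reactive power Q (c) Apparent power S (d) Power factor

Step 1 — Angular frequency: ω = 2π·f = 2π·5000 = 3.142e+04 rad/s.
Step 2 — Component impedances:
  R: Z = R = 13.3 Ω
  L: Z = jωL = j·3.142e+04·0.00429 = 0 + j134.8 Ω
  C: Z = 1/(jωC) = -j/(ω·C) = 0 - j0.1809 Ω
Step 3 — Series combination: Z_total = R + L + C = 13.3 + j134.6 Ω = 135.2∠84.4° Ω.
Step 4 — Source phasor: V = 11.2∠71.3° V = 3.591 + j10.61 V.
Step 5 — Current: I = V / Z = 0.08067 - j0.01871 A = 0.08281∠-13.1° A.
Step 6 — Complex power: S = V·I* = 0.09121 + j0.923 VA.
Step 7 — Real power: P = Re(S) = 0.09121 W.
Step 8 — Reactive power: Q = Im(S) = 0.923 VAR.
Step 9 — Apparent power: |S| = 0.9275 VA.
Step 10 — Power factor: PF = P/|S| = 0.09834 (lagging).

(a) P = 0.09121 W  (b) Q = 0.923 VAR  (c) S = 0.9275 VA  (d) PF = 0.09834 (lagging)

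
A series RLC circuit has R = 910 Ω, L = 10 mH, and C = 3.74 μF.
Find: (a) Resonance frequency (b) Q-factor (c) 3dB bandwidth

Step 1 — Resonance condition Im(Z)=0 gives ω₀ = 1/√(LC).
Step 2 — ω₀ = 1/√(0.01·3.74e-06) = 5171 rad/s.
Step 3 — f₀ = ω₀/(2π) = 823 Hz.
Step 4 — Series Q: Q = ω₀L/R = 5171·0.01/910 = 0.05682.
Step 5 — 3dB bandwidth: Δω = ω₀/Q = 9.1e+04 rad/s; BW = Δω/(2π) = 1.448e+04 Hz.

(a) f₀ = 823 Hz  (b) Q = 0.05682  (c) BW = 1.448e+04 Hz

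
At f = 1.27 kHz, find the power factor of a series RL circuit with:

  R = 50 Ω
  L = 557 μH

Step 1 — Angular frequency: ω = 2π·f = 2π·1270 = 7980 rad/s.
Step 2 — Component impedances:
  R: Z = R = 50 Ω
  L: Z = jωL = j·7980·0.000557 = 0 + j4.445 Ω
Step 3 — Series combination: Z_total = R + L = 50 + j4.445 Ω = 50.2∠5.1° Ω.
Step 4 — Power factor: PF = cos(φ) = Re(Z)/|Z| = 50/50.197 = 0.9961.
Step 5 — Type: Im(Z) = 4.445 ⇒ lagging (phase φ = 5.1°).

PF = 0.9961 (lagging, φ = 5.1°)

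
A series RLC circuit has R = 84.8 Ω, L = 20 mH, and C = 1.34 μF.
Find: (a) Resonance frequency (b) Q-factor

Step 1 — Resonance condition Im(Z)=0 gives ω₀ = 1/√(LC).
Step 2 — ω₀ = 1/√(0.02·1.34e-06) = 6108 rad/s.
Step 3 — f₀ = ω₀/(2π) = 972.2 Hz.
Step 4 — Series Q: Q = ω₀L/R = 6108·0.02/84.8 = 1.441.

(a) f₀ = 972.2 Hz  (b) Q = 1.441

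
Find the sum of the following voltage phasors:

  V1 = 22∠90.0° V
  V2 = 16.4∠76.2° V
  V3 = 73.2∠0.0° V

Step 1 — Convert each phasor to rectangular form:
  V1 = 22·(cos(90.0°) + j·sin(90.0°)) = 0 + j22 V
  V2 = 16.4·(cos(76.2°) + j·sin(76.2°)) = 3.912 + j15.93 V
  V3 = 73.2·(cos(0.0°) + j·sin(0.0°)) = 73.2 V
Step 2 — Sum components: V_total = 77.11 + j37.93 V.
Step 3 — Convert to polar: |V_total| = 85.93 V, ∠V_total = 26.2°.

V_total = 85.93∠26.2° V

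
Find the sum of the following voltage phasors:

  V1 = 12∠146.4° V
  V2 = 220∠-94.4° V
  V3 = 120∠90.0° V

Step 1 — Convert each phasor to rectangular form:
  V1 = 12·(cos(146.4°) + j·sin(146.4°)) = -9.995 + j6.641 V
  V2 = 220·(cos(-94.4°) + j·sin(-94.4°)) = -16.88 - j219.4 V
  V3 = 120·(cos(90.0°) + j·sin(90.0°)) = 0 + j120 V
Step 2 — Sum components: V_total = -26.87 - j92.71 V.
Step 3 — Convert to polar: |V_total| = 96.53 V, ∠V_total = -106.2°.

V_total = 96.53∠-106.2° V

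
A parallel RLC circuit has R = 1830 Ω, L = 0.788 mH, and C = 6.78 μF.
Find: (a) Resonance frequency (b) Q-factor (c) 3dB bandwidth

Step 1 — Resonance: ω₀ = 1/√(LC) = 1/√(0.000788·6.78e-06) = 1.368e+04 rad/s.
Step 2 — f₀ = ω₀/(2π) = 2177 Hz.
Step 3 — Parallel Q: Q = R/(ω₀L) = 1830/(1.368e+04·0.000788) = 169.7.
Step 4 — Bandwidth: Δω = ω₀/Q = 80.6 rad/s; BW = Δω/(2π) = 12.83 Hz.

(a) f₀ = 2177 Hz  (b) Q = 169.7  (c) BW = 12.83 Hz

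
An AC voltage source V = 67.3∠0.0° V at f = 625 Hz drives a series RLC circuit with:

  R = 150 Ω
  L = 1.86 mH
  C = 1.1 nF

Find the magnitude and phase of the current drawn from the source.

Step 1 — Angular frequency: ω = 2π·f = 2π·625 = 3927 rad/s.
Step 2 — Component impedances:
  R: Z = R = 150 Ω
  L: Z = jωL = j·3927·0.00186 = 0 + j7.304 Ω
  C: Z = 1/(jωC) = -j/(ω·C) = 0 - j2.315e+05 Ω
Step 3 — Series combination: Z_total = R + L + C = 150 - j2.315e+05 Ω = 2.315e+05∠-90.0° Ω.
Step 4 — Source phasor: V = 67.3∠0.0° V = 67.3 V.
Step 5 — Ohm's law: I = V / Z_total = (67.3) / (150 - j2.315e+05) = 1.884e-07 + j0.0002907 A.
Step 6 — Convert to polar: |I| = 0.0002907 A, ∠I = 90.0°.

I = 0.0002907∠90.0° A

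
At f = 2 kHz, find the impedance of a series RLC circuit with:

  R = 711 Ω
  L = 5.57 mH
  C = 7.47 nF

Step 1 — Angular frequency: ω = 2π·f = 2π·2000 = 1.257e+04 rad/s.
Step 2 — Component impedances:
  R: Z = R = 711 Ω
  L: Z = jωL = j·1.257e+04·0.00557 = 0 + j69.99 Ω
  C: Z = 1/(jωC) = -j/(ω·C) = 0 - j1.065e+04 Ω
Step 3 — Series combination: Z_total = R + L + C = 711 - j1.058e+04 Ω = 1.061e+04∠-86.2° Ω.

Z = 711 - j1.058e+04 Ω = 1.061e+04∠-86.2° Ω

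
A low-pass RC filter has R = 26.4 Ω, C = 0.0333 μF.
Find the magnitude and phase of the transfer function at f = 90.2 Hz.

Step 1 — Angular frequency: ω = 2π·90.2 = 566.7 rad/s.
Step 2 — Transfer function: H(jω) = 1/(1 + jωRC).
Step 3 — Denominator: 1 + jωRC = 1 + j·566.7·26.4·3.33e-08 = 1 + j0.0004982.
Step 4 — H = 1 - j0.0004982.
Step 5 — Magnitude: |H| = 1 (-0.0 dB); phase: φ = -0.0°.

|H| = 1 (-0.0 dB), φ = -0.0°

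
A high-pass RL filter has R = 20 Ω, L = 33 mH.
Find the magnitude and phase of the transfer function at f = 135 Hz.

Step 1 — Angular frequency: ω = 2π·135 = 848.2 rad/s.
Step 2 — Transfer function: H(jω) = jωL/(R + jωL).
Step 3 — Numerator jωL = j·27.99; denominator R + jωL = 20 + j27.99.
Step 4 — H = 0.662 + j0.473.
Step 5 — Magnitude: |H| = 0.8137 (-1.8 dB); phase: φ = 35.5°.

|H| = 0.8137 (-1.8 dB), φ = 35.5°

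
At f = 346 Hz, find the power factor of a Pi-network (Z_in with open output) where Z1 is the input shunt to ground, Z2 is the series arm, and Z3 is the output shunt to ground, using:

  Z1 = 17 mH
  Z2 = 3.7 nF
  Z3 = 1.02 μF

Step 1 — Angular frequency: ω = 2π·f = 2π·346 = 2174 rad/s.
Step 2 — Component impedances:
  Z1: Z = jωL = j·2174·0.017 = 0 + j36.96 Ω
  Z2: Z = 1/(jωC) = -j/(ω·C) = 0 - j1.243e+05 Ω
  Z3: Z = 1/(jωC) = -j/(ω·C) = 0 - j451 Ω
Step 3 — With open output, the series arm Z2 and the output shunt Z3 appear in series to ground: Z2 + Z3 = 0 - j1.248e+05 Ω.
Step 4 — Parallel with input shunt Z1: Z_in = Z1 || (Z2 + Z3) = 0 + j36.97 Ω = 36.97∠90.0° Ω.
Step 5 — Power factor: PF = cos(φ) = Re(Z)/|Z| = -0/36.97 = -0.
Step 6 — Type: Im(Z) = 36.97 ⇒ lagging (phase φ = 90.0°).

PF = -0 (lagging, φ = 90.0°)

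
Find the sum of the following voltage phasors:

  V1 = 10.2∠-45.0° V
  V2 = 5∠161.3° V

Step 1 — Convert each phasor to rectangular form:
  V1 = 10.2·(cos(-45.0°) + j·sin(-45.0°)) = 7.212 - j7.212 V
  V2 = 5·(cos(161.3°) + j·sin(161.3°)) = -4.736 + j1.603 V
Step 2 — Sum components: V_total = 2.476 - j5.609 V.
Step 3 — Convert to polar: |V_total| = 6.132 V, ∠V_total = -66.2°.

V_total = 6.132∠-66.2° V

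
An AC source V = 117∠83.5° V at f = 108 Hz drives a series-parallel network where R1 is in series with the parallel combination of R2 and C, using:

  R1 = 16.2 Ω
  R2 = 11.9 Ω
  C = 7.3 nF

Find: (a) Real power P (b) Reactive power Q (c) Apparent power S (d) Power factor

Step 1 — Angular frequency: ω = 2π·f = 2π·108 = 678.6 rad/s.
Step 2 — Component impedances:
  R1: Z = R = 16.2 Ω
  R2: Z = R = 11.9 Ω
  C: Z = 1/(jωC) = -j/(ω·C) = 0 - j2.019e+05 Ω
Step 3 — Parallel branch: R2 || C = 1/(1/R2 + 1/C) = 11.9 - j0.0007015 Ω.
Step 4 — Series with R1: Z_total = R1 + (R2 || C) = 28.1 - j0.0007015 Ω = 28.1∠-0.0° Ω.
Step 5 — Source phasor: V = 117∠83.5° V = 13.24 + j116.2 V.
Step 6 — Current: I = V / Z = 0.4712 + j4.137 A = 4.164∠83.5° A.
Step 7 — Complex power: S = V·I* = 487.2 - j0.01216 VA.
Step 8 — Real power: P = Re(S) = 487.2 W.
Step 9 — Reactive power: Q = Im(S) = -0.01216 VAR.
Step 10 — Apparent power: |S| = 487.2 VA.
Step 11 — Power factor: PF = P/|S| = 1 (leading).

(a) P = 487.2 W  (b) Q = -0.01216 VAR  (c) S = 487.2 VA  (d) PF = 1 (leading)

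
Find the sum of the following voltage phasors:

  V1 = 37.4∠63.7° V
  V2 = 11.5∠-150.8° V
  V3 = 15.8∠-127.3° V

Step 1 — Convert each phasor to rectangular form:
  V1 = 37.4·(cos(63.7°) + j·sin(63.7°)) = 16.57 + j33.53 V
  V2 = 11.5·(cos(-150.8°) + j·sin(-150.8°)) = -10.04 - j5.61 V
  V3 = 15.8·(cos(-127.3°) + j·sin(-127.3°)) = -9.575 - j12.57 V
Step 2 — Sum components: V_total = -3.042 + j15.35 V.
Step 3 — Convert to polar: |V_total| = 15.65 V, ∠V_total = 101.2°.

V_total = 15.65∠101.2° V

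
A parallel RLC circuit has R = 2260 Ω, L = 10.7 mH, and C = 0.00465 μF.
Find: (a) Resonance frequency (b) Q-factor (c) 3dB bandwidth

Step 1 — Resonance: ω₀ = 1/√(LC) = 1/√(0.0107·4.65e-09) = 1.418e+05 rad/s.
Step 2 — f₀ = ω₀/(2π) = 2.256e+04 Hz.
Step 3 — Parallel Q: Q = R/(ω₀L) = 2260/(1.418e+05·0.0107) = 1.49.
Step 4 — Bandwidth: Δω = ω₀/Q = 9.516e+04 rad/s; BW = Δω/(2π) = 1.514e+04 Hz.

(a) f₀ = 2.256e+04 Hz  (b) Q = 1.49  (c) BW = 1.514e+04 Hz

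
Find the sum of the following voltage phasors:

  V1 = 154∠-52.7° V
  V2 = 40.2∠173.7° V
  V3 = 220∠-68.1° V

Step 1 — Convert each phasor to rectangular form:
  V1 = 154·(cos(-52.7°) + j·sin(-52.7°)) = 93.32 - j122.5 V
  V2 = 40.2·(cos(173.7°) + j·sin(173.7°)) = -39.96 + j4.411 V
  V3 = 220·(cos(-68.1°) + j·sin(-68.1°)) = 82.06 - j204.1 V
Step 2 — Sum components: V_total = 135.4 - j322.2 V.
Step 3 — Convert to polar: |V_total| = 349.5 V, ∠V_total = -67.2°.

V_total = 349.5∠-67.2° V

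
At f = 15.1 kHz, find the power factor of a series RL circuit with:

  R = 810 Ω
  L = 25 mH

Step 1 — Angular frequency: ω = 2π·f = 2π·1.51e+04 = 9.488e+04 rad/s.
Step 2 — Component impedances:
  R: Z = R = 810 Ω
  L: Z = jωL = j·9.488e+04·0.025 = 0 + j2372 Ω
Step 3 — Series combination: Z_total = R + L = 810 + j2372 Ω = 2506∠71.1° Ω.
Step 4 — Power factor: PF = cos(φ) = Re(Z)/|Z| = 810/2506 = 0.3232.
Step 5 — Type: Im(Z) = 2372 ⇒ lagging (phase φ = 71.1°).

PF = 0.3232 (lagging, φ = 71.1°)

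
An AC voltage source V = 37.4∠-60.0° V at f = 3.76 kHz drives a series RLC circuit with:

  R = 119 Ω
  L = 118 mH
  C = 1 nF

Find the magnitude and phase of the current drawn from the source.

Step 1 — Angular frequency: ω = 2π·f = 2π·3760 = 2.362e+04 rad/s.
Step 2 — Component impedances:
  R: Z = R = 119 Ω
  L: Z = jωL = j·2.362e+04·0.118 = 0 + j2788 Ω
  C: Z = 1/(jωC) = -j/(ω·C) = 0 - j4.233e+04 Ω
Step 3 — Series combination: Z_total = R + L + C = 119 - j3.954e+04 Ω = 3.954e+04∠-89.8° Ω.
Step 4 — Source phasor: V = 37.4∠-60.0° V = 18.7 - j32.39 V.
Step 5 — Ohm's law: I = V / Z_total = (18.7 - j32.39) / (119 - j3.954e+04) = 0.0008206 + j0.0004705 A.
Step 6 — Convert to polar: |I| = 0.0009459 A, ∠I = 29.8°.

I = 0.0009459∠29.8° A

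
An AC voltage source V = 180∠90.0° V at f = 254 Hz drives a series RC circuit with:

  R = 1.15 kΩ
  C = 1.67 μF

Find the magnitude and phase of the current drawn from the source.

Step 1 — Angular frequency: ω = 2π·f = 2π·254 = 1596 rad/s.
Step 2 — Component impedances:
  R: Z = R = 1150 Ω
  C: Z = 1/(jωC) = -j/(ω·C) = 0 - j375.2 Ω
Step 3 — Series combination: Z_total = R + C = 1150 - j375.2 Ω = 1210∠-18.1° Ω.
Step 4 — Source phasor: V = 180∠90.0° V = 0 + j180 V.
Step 5 — Ohm's law: I = V / Z_total = (0 + j180) / (1150 - j375.2) = -0.04615 + j0.1415 A.
Step 6 — Convert to polar: |I| = 0.1488 A, ∠I = 108.1°.

I = 0.1488∠108.1° A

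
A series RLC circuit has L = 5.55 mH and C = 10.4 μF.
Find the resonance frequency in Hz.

Step 1 — Resonance condition Im(Z)=0 gives ω₀ = 1/√(LC).
Step 2 — ω₀ = 1/√(0.00555·1.04e-05) = 4162 rad/s.
Step 3 — f₀ = ω₀/(2π) = 662.5 Hz.

f₀ = 662.5 Hz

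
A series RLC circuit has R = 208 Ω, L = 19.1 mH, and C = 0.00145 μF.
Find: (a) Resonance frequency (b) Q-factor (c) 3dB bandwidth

Step 1 — Resonance: ω₀ = 1/√(LC) = 1/√(0.0191·1.45e-09) = 1.9e+05 rad/s.
Step 2 — f₀ = ω₀/(2π) = 3.024e+04 Hz.
Step 3 — Series Q: Q = ω₀L/R = 1.9e+05·0.0191/208 = 17.45.
Step 4 — Bandwidth: Δω = ω₀/Q = 1.089e+04 rad/s; BW = Δω/(2π) = 1733 Hz.

(a) f₀ = 3.024e+04 Hz  (b) Q = 17.45  (c) BW = 1733 Hz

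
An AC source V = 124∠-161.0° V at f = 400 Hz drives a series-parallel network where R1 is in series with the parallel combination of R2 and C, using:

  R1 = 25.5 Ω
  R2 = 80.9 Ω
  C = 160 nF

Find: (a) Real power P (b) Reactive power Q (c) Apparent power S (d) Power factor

Step 1 — Angular frequency: ω = 2π·f = 2π·400 = 2513 rad/s.
Step 2 — Component impedances:
  R1: Z = R = 25.5 Ω
  R2: Z = R = 80.9 Ω
  C: Z = 1/(jωC) = -j/(ω·C) = 0 - j2487 Ω
Step 3 — Parallel branch: R2 || C = 1/(1/R2 + 1/C) = 80.81 - j2.629 Ω.
Step 4 — Series with R1: Z_total = R1 + (R2 || C) = 106.3 - j2.629 Ω = 106.3∠-1.4° Ω.
Step 5 — Source phasor: V = 124∠-161.0° V = -117.2 - j40.37 V.
Step 6 — Current: I = V / Z = -1.093 - j0.4067 A = 1.166∠-159.6° A.
Step 7 — Complex power: S = V·I* = 144.5 - j3.574 VA.
Step 8 — Real power: P = Re(S) = 144.5 W.
Step 9 — Reactive power: Q = Im(S) = -3.574 VAR.
Step 10 — Apparent power: |S| = 144.6 VA.
Step 11 — Power factor: PF = P/|S| = 0.9997 (leading).

(a) P = 144.5 W  (b) Q = -3.574 VAR  (c) S = 144.6 VA  (d) PF = 0.9997 (leading)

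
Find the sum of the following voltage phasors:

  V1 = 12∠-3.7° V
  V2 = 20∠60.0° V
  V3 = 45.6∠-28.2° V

Step 1 — Convert each phasor to rectangular form:
  V1 = 12·(cos(-3.7°) + j·sin(-3.7°)) = 11.97 - j0.7744 V
  V2 = 20·(cos(60.0°) + j·sin(60.0°)) = 10 + j17.32 V
  V3 = 45.6·(cos(-28.2°) + j·sin(-28.2°)) = 40.19 - j21.55 V
Step 2 — Sum components: V_total = 62.16 - j5.002 V.
Step 3 — Convert to polar: |V_total| = 62.36 V, ∠V_total = -4.6°.

V_total = 62.36∠-4.6° V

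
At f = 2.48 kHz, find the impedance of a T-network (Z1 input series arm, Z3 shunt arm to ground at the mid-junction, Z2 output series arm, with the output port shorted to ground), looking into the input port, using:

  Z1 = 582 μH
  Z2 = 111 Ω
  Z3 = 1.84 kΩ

Step 1 — Angular frequency: ω = 2π·f = 2π·2480 = 1.558e+04 rad/s.
Step 2 — Component impedances:
  Z1: Z = jωL = j·1.558e+04·0.000582 = 0 + j9.069 Ω
  Z2: Z = R = 111 Ω
  Z3: Z = R = 1840 Ω
Step 3 — With the output port shorted to ground, the output series arm Z2 runs from the junction to ground; the shunt arm Z3 also runs from the junction to ground. They appear in parallel: Z3 || Z2 = 104.7 Ω.
Step 4 — Series with input arm Z1: Z_in = Z1 + (Z3 || Z2) = 104.7 + j9.069 Ω = 105.1∠5.0° Ω.

Z = 104.7 + j9.069 Ω = 105.1∠5.0° Ω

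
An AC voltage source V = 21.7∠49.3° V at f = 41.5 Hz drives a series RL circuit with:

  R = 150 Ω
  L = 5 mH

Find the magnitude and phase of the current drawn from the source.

Step 1 — Angular frequency: ω = 2π·f = 2π·41.5 = 260.8 rad/s.
Step 2 — Component impedances:
  R: Z = R = 150 Ω
  L: Z = jωL = j·260.8·0.005 = 0 + j1.304 Ω
Step 3 — Series combination: Z_total = R + L = 150 + j1.304 Ω = 150∠0.5° Ω.
Step 4 — Source phasor: V = 21.7∠49.3° V = 14.15 + j16.45 V.
Step 5 — Ohm's law: I = V / Z_total = (14.15 + j16.45) / (150 + j1.304) = 0.09528 + j0.1088 A.
Step 6 — Convert to polar: |I| = 0.1447 A, ∠I = 48.8°.

I = 0.1447∠48.8° A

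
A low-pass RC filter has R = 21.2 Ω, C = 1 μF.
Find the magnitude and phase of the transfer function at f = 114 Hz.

Step 1 — Angular frequency: ω = 2π·114 = 716.3 rad/s.
Step 2 — Transfer function: H(jω) = 1/(1 + jωRC).
Step 3 — Denominator: 1 + jωRC = 1 + j·716.3·21.2·1e-06 = 1 + j0.01519.
Step 4 — H = 0.9998 - j0.01518.
Step 5 — Magnitude: |H| = 0.9999 (-0.0 dB); phase: φ = -0.9°.

|H| = 0.9999 (-0.0 dB), φ = -0.9°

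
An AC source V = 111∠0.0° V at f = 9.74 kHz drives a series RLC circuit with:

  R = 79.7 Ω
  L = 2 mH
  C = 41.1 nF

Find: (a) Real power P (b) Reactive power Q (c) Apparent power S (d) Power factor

Step 1 — Angular frequency: ω = 2π·f = 2π·9740 = 6.12e+04 rad/s.
Step 2 — Component impedances:
  R: Z = R = 79.7 Ω
  L: Z = jωL = j·6.12e+04·0.002 = 0 + j122.4 Ω
  C: Z = 1/(jωC) = -j/(ω·C) = 0 - j397.6 Ω
Step 3 — Series combination: Z_total = R + L + C = 79.7 - j275.2 Ω = 286.5∠-73.8° Ω.
Step 4 — Source phasor: V = 111∠0.0° V = 111 V.
Step 5 — Current: I = V / Z = 0.1078 + j0.3722 A = 0.3875∠73.8° A.
Step 6 — Complex power: S = V·I* = 11.96 - j41.31 VA.
Step 7 — Real power: P = Re(S) = 11.96 W.
Step 8 — Reactive power: Q = Im(S) = -41.31 VAR.
Step 9 — Apparent power: |S| = 43.01 VA.
Step 10 — Power factor: PF = P/|S| = 0.2782 (leading).

(a) P = 11.96 W  (b) Q = -41.31 VAR  (c) S = 43.01 VA  (d) PF = 0.2782 (leading)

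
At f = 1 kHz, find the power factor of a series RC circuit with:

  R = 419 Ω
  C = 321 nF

Step 1 — Angular frequency: ω = 2π·f = 2π·1000 = 6283 rad/s.
Step 2 — Component impedances:
  R: Z = R = 419 Ω
  C: Z = 1/(jωC) = -j/(ω·C) = 0 - j495.8 Ω
Step 3 — Series combination: Z_total = R + C = 419 - j495.8 Ω = 649.1∠-49.8° Ω.
Step 4 — Power factor: PF = cos(φ) = Re(Z)/|Z| = 419/649.1 = 0.6455.
Step 5 — Type: Im(Z) = -495.8 ⇒ leading (phase φ = -49.8°).

PF = 0.6455 (leading, φ = -49.8°)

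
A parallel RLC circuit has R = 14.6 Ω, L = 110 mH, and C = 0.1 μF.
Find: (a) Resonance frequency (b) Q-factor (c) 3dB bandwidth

Step 1 — Resonance: ω₀ = 1/√(LC) = 1/√(0.11·1e-07) = 9535 rad/s.
Step 2 — f₀ = ω₀/(2π) = 1517 Hz.
Step 3 — Parallel Q: Q = R/(ω₀L) = 14.6/(9535·0.11) = 0.01392.
Step 4 — Bandwidth: Δω = ω₀/Q = 6.849e+05 rad/s; BW = Δω/(2π) = 1.09e+05 Hz.

(a) f₀ = 1517 Hz  (b) Q = 0.01392  (c) BW = 1.09e+05 Hz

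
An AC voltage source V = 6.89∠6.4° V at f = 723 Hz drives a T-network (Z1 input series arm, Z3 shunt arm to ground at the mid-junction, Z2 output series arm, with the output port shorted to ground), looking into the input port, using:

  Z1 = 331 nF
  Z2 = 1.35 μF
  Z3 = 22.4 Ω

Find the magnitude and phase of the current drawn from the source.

Step 1 — Angular frequency: ω = 2π·f = 2π·723 = 4543 rad/s.
Step 2 — Component impedances:
  Z1: Z = 1/(jωC) = -j/(ω·C) = 0 - j665 Ω
  Z2: Z = 1/(jωC) = -j/(ω·C) = 0 - j163.1 Ω
  Z3: Z = R = 22.4 Ω
Step 3 — With the output port shorted to ground, the output series arm Z2 runs from the junction to ground; the shunt arm Z3 also runs from the junction to ground. They appear in parallel: Z3 || Z2 = 21.99 - j3.02 Ω.
Step 4 — Series with input arm Z1: Z_in = Z1 + (Z3 || Z2) = 21.99 - j668.1 Ω = 668.4∠-88.1° Ω.
Step 5 — Source phasor: V = 6.89∠6.4° V = 6.847 + j0.768 V.
Step 6 — Ohm's law: I = V / Z_total = (6.847 + j0.768) / (21.99 - j668.1) = -0.0008115 + j0.01028 A.
Step 7 — Convert to polar: |I| = 0.01031 A, ∠I = 94.5°.

I = 0.01031∠94.5° A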